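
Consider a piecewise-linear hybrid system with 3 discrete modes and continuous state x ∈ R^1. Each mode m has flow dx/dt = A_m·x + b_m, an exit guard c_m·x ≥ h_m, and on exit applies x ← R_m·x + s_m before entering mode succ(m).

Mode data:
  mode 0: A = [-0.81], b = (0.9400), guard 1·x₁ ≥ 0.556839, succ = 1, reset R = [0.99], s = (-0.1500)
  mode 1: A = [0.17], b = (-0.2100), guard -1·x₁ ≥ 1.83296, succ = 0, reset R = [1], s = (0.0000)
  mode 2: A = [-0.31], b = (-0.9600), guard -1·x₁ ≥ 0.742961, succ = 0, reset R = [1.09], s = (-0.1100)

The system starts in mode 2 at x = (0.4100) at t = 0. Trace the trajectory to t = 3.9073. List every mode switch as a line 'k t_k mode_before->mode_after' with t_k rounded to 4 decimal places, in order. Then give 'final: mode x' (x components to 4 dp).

1 1.2860 2->0
2 2.8135 0->1
final: 1 0.2308

Mode 2: guard c·x = 0.7430 hit at Δt = 1.2860 (t = 1.2860), x⁻ = (-0.7430) → reset → x⁺ = (-0.9198), jump to mode 0
Mode 0: guard c·x = 0.5568 hit at Δt = 1.5275 (t = 2.8135), x⁻ = (0.5568) → reset → x⁺ = (0.4013), jump to mode 1
Mode 1: flow for 1.0938 to horizon, guard not reached → x = (0.2308)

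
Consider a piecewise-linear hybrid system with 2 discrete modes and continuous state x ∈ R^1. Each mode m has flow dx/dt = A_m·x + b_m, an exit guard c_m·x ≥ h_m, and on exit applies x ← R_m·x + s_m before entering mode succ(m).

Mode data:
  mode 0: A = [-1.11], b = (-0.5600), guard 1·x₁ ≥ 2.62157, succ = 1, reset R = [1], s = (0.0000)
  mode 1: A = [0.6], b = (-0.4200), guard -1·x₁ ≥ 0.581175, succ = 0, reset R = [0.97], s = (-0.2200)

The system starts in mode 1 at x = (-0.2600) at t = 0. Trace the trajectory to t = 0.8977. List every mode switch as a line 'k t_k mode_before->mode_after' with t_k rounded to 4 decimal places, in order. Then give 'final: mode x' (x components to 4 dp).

Mode 1: guard c·x = 0.5812 hit at Δt = 0.4810 (t = 0.4810), x⁻ = (-0.5812) → reset → x⁺ = (-0.7837), jump to mode 0
Mode 0: flow for 0.4167 to horizon, guard not reached → x = (-0.6803)

1 0.4810 1->0
final: 0 -0.6803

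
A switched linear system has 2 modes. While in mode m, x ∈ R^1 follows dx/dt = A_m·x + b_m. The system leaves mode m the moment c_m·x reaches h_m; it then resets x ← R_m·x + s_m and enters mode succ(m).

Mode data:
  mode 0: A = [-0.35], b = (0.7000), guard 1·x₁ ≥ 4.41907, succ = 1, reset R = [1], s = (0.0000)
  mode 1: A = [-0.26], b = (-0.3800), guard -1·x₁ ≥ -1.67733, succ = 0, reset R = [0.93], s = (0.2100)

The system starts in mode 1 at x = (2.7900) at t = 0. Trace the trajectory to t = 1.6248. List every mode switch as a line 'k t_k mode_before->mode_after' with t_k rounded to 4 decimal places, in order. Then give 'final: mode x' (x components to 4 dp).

1 1.1670 1->0
final: 0 1.8040

Mode 1: guard c·x = -1.6773 hit at Δt = 1.1670 (t = 1.1670), x⁻ = (1.6773) → reset → x⁺ = (1.7699), jump to mode 0
Mode 0: flow for 0.4578 to horizon, guard not reached → x = (1.8040)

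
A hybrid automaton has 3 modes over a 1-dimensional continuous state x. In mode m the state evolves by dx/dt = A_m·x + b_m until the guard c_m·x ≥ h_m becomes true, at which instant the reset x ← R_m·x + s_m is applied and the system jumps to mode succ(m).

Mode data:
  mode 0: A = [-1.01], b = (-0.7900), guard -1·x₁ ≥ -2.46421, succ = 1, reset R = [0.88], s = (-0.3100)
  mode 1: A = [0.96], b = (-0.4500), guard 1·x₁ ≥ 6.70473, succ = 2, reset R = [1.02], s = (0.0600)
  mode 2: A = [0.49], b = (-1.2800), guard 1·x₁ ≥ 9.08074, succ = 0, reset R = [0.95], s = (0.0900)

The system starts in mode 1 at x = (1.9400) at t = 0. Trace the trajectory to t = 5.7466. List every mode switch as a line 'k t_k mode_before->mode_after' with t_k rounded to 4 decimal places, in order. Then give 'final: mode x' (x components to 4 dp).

1 1.5044 1->2
2 2.3441 2->0
3 3.4071 0->1
4 4.9709 1->2
final: 2 8.8811

Mode 1: guard c·x = 6.7047 hit at Δt = 1.5044 (t = 1.5044), x⁻ = (6.7047) → reset → x⁺ = (6.8988), jump to mode 2
Mode 2: guard c·x = 9.0807 hit at Δt = 0.8397 (t = 2.3441), x⁻ = (9.0807) → reset → x⁺ = (8.7167), jump to mode 0
Mode 0: guard c·x = -2.4642 hit at Δt = 1.0630 (t = 3.4071), x⁻ = (2.4642) → reset → x⁺ = (1.8585), jump to mode 1
Mode 1: guard c·x = 6.7047 hit at Δt = 1.5638 (t = 4.9709), x⁻ = (6.7047) → reset → x⁺ = (6.8988), jump to mode 2
Mode 2: flow for 0.7757 to horizon, guard not reached → x = (8.8811)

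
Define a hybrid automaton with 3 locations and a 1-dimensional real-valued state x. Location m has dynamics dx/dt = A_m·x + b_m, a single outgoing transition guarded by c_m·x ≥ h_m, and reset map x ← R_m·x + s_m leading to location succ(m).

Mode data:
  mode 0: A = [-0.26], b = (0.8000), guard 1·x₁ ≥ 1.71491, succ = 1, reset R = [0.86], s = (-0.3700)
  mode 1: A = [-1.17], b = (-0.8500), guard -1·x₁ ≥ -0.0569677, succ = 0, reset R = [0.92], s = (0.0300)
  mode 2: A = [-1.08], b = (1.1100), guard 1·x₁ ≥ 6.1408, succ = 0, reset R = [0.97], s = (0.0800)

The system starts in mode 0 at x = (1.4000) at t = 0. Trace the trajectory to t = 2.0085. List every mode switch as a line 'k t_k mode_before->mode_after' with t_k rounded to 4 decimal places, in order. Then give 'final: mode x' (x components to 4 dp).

Mode 0: guard c·x = 1.7149 hit at Δt = 0.8000 (t = 0.8000), x⁻ = (1.7149) → reset → x⁺ = (1.1048), jump to mode 1
Mode 1: guard c·x = -0.0570 hit at Δt = 0.7257 (t = 1.5257), x⁻ = (0.0570) → reset → x⁺ = (0.0824), jump to mode 0
Mode 0: flow for 0.4828 to horizon, guard not reached → x = (0.4357)

1 0.8000 0->1
2 1.5257 1->0
final: 0 0.4357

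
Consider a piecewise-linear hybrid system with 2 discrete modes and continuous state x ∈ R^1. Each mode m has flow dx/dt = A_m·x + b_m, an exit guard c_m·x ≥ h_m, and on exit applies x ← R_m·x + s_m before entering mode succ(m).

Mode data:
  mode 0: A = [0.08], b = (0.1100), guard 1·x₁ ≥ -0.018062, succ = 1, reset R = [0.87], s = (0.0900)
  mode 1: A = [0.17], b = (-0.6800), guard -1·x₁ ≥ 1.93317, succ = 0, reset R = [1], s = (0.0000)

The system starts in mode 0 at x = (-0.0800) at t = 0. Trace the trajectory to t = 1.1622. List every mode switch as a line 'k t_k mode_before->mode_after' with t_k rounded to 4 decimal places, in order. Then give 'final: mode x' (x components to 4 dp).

Mode 0: guard c·x = -0.0181 hit at Δt = 0.5840 (t = 0.5840), x⁻ = (-0.0181) → reset → x⁺ = (0.0743), jump to mode 1
Mode 1: flow for 0.5782 to horizon, guard not reached → x = (-0.3312)

1 0.5840 0->1
final: 1 -0.3312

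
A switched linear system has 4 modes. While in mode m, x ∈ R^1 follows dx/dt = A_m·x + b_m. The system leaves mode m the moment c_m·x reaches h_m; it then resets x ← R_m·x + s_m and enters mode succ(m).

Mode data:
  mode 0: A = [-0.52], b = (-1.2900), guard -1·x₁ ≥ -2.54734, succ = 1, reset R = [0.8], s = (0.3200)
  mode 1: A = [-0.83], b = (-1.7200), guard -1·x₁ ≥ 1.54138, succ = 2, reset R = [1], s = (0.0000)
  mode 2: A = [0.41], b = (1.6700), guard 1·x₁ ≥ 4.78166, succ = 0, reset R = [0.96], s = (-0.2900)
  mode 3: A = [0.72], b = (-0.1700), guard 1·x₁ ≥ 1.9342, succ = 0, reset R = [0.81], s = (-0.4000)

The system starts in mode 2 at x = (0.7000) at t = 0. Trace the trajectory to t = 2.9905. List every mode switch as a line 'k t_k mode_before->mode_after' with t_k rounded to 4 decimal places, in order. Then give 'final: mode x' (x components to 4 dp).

Mode 2: guard c·x = 4.7817 hit at Δt = 1.5072 (t = 1.5072), x⁻ = (4.7817) → reset → x⁺ = (4.3004), jump to mode 0
Mode 0: guard c·x = -2.5473 hit at Δt = 0.5752 (t = 2.0824), x⁻ = (2.5473) → reset → x⁺ = (2.3579), jump to mode 1
Mode 1: flow for 0.9081 to horizon, guard not reached → x = (0.0126)

1 1.5072 2->0
2 2.0824 0->1
final: 1 0.0126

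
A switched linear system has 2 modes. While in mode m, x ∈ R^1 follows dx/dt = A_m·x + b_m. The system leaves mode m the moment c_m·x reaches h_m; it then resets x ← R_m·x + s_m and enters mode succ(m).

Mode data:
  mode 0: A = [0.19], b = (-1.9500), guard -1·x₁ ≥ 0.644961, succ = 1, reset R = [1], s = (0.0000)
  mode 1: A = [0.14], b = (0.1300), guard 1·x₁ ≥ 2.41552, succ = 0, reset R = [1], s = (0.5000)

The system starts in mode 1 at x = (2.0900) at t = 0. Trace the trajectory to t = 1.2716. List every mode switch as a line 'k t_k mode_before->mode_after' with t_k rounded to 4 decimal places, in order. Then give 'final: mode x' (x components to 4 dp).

1 0.7315 1->0
final: 0 2.1215

Mode 1: guard c·x = 2.4155 hit at Δt = 0.7315 (t = 0.7315), x⁻ = (2.4155) → reset → x⁺ = (2.9155), jump to mode 0
Mode 0: flow for 0.5401 to horizon, guard not reached → x = (2.1215)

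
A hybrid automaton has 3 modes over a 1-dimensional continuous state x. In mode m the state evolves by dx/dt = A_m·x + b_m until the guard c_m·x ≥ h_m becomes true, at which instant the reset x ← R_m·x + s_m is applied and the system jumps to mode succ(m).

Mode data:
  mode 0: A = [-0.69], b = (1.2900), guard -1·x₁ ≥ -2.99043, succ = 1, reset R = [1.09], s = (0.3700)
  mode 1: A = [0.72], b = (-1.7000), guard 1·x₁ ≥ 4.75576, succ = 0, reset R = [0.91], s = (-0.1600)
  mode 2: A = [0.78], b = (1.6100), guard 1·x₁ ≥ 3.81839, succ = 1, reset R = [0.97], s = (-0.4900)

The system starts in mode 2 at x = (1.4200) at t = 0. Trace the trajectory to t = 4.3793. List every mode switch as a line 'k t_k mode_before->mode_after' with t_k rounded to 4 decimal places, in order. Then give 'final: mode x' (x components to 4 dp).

Mode 2: guard c·x = 3.8184 hit at Δt = 0.6715 (t = 0.6715), x⁻ = (3.8184) → reset → x⁺ = (3.2138), jump to mode 1
Mode 1: guard c·x = 4.7558 hit at Δt = 1.4341 (t = 2.1056), x⁻ = (4.7558) → reset → x⁺ = (4.1677), jump to mode 0
Mode 0: guard c·x = -2.9904 hit at Δt = 1.0406 (t = 3.1462), x⁻ = (2.9904) → reset → x⁺ = (3.6296), jump to mode 1
Mode 1: guard c·x = 4.7558 hit at Δt = 0.8825 (t = 4.0288), x⁻ = (4.7558) → reset → x⁺ = (4.1677), jump to mode 0
Mode 0: flow for 0.3505 to horizon, guard not reached → x = (3.6740)

1 0.6715 2->1
2 2.1056 1->0
3 3.1462 0->1
4 4.0288 1->0
final: 0 3.6740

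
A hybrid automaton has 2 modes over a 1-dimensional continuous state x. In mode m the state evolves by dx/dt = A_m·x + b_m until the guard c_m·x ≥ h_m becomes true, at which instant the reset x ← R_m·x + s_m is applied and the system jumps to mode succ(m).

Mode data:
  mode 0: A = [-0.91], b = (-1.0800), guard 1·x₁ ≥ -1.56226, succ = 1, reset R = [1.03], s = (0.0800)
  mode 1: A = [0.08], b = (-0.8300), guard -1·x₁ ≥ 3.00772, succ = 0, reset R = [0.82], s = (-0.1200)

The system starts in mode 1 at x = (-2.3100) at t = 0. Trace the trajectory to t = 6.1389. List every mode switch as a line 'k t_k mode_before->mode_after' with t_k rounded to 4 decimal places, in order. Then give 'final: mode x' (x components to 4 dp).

Mode 1: guard c·x = 3.0077 hit at Δt = 0.6693 (t = 0.6693), x⁻ = (-3.0077) → reset → x⁺ = (-2.5863), jump to mode 0
Mode 0: guard c·x = -1.5623 hit at Δt = 1.4459 (t = 2.1152), x⁻ = (-1.5623) → reset → x⁺ = (-1.5291), jump to mode 1
Mode 1: guard c·x = 3.0077 hit at Δt = 1.4635 (t = 3.5787), x⁻ = (-3.0077) → reset → x⁺ = (-2.5863), jump to mode 0
Mode 0: guard c·x = -1.5623 hit at Δt = 1.4459 (t = 5.0246), x⁻ = (-1.5623) → reset → x⁺ = (-1.5291), jump to mode 1
Mode 1: flow for 1.1143 to horizon, guard not reached → x = (-2.6391)

1 0.6693 1->0
2 2.1152 0->1
3 3.5787 1->0
4 5.0246 0->1
final: 1 -2.6391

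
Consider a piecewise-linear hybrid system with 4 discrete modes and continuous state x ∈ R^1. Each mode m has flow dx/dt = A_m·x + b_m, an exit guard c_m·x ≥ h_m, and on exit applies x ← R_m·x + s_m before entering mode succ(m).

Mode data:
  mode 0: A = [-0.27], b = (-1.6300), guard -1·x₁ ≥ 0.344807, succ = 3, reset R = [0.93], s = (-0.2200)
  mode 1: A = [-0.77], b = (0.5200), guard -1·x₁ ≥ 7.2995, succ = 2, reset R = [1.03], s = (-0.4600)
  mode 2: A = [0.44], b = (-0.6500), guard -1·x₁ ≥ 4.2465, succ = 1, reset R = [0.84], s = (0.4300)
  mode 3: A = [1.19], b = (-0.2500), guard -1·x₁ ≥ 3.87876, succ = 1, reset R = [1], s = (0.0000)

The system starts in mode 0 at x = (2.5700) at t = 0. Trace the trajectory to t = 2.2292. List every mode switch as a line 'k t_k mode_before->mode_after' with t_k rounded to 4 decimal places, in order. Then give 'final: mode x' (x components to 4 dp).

1 1.5314 0->3
final: 3 -1.5123

Mode 0: guard c·x = 0.3448 hit at Δt = 1.5314 (t = 1.5314), x⁻ = (-0.3448) → reset → x⁺ = (-0.5407), jump to mode 3
Mode 3: flow for 0.6978 to horizon, guard not reached → x = (-1.5123)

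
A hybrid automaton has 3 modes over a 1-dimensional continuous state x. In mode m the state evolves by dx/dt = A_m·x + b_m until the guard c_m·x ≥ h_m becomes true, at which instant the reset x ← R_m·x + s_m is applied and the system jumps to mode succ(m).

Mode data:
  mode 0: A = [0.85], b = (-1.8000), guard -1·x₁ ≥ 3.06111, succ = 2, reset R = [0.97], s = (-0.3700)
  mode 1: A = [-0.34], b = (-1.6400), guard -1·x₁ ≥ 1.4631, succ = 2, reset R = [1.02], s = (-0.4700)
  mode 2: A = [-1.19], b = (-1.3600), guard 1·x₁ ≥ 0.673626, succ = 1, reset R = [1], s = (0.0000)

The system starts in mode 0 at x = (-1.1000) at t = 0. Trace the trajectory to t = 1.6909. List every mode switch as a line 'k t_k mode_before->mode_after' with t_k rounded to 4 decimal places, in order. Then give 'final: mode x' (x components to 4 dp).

1 0.5599 0->2
final: 2 -1.7146

Mode 0: guard c·x = 3.0611 hit at Δt = 0.5599 (t = 0.5599), x⁻ = (-3.0611) → reset → x⁺ = (-3.3393), jump to mode 2
Mode 2: flow for 1.1310 to horizon, guard not reached → x = (-1.7146)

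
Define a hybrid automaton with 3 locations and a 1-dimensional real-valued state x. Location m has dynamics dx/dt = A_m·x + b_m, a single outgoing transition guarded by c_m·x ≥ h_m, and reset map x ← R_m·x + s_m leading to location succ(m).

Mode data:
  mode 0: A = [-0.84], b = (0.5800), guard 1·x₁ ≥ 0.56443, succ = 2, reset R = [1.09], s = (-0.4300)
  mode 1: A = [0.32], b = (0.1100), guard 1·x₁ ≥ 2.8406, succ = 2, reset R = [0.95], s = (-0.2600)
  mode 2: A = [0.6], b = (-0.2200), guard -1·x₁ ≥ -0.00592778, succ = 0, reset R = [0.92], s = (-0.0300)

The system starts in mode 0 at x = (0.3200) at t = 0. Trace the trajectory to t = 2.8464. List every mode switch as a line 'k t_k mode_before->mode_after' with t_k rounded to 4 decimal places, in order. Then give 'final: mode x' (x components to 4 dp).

Mode 0: guard c·x = 0.5644 hit at Δt = 1.2835 (t = 1.2835), x⁻ = (0.5644) → reset → x⁺ = (0.1852), jump to mode 2
Mode 2: guard c·x = -0.0059 hit at Δt = 1.1454 (t = 2.4289), x⁻ = (0.0059) → reset → x⁺ = (-0.0245), jump to mode 0
Mode 0: flow for 0.4175 to horizon, guard not reached → x = (0.1870)

1 1.2835 0->2
2 2.4289 2->0
final: 0 0.1870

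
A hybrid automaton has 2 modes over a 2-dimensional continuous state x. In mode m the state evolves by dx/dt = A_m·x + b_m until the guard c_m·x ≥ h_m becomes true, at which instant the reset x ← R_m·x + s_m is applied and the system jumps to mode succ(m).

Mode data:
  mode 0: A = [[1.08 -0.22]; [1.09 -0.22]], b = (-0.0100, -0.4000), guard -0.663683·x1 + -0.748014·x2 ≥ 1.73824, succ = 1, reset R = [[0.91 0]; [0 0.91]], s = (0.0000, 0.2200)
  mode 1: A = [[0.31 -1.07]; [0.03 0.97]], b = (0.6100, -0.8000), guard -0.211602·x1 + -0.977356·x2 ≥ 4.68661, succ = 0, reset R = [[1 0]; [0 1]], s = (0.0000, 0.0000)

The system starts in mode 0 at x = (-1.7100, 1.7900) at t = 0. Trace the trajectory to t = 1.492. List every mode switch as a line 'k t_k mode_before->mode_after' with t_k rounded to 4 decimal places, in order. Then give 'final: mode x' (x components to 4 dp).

Mode 0: guard c·x = 1.7382 hit at Δt = 0.4646 (t = 0.4646), x⁻ = (-2.9842, 0.3239) → reset → x⁺ = (-2.7156, 0.5148), jump to mode 1
Mode 1: flow for 1.0274 to horizon, guard not reached → x = (-3.3146, -0.1741)

1 0.4646 0->1
final: 1 -3.3146 -0.1741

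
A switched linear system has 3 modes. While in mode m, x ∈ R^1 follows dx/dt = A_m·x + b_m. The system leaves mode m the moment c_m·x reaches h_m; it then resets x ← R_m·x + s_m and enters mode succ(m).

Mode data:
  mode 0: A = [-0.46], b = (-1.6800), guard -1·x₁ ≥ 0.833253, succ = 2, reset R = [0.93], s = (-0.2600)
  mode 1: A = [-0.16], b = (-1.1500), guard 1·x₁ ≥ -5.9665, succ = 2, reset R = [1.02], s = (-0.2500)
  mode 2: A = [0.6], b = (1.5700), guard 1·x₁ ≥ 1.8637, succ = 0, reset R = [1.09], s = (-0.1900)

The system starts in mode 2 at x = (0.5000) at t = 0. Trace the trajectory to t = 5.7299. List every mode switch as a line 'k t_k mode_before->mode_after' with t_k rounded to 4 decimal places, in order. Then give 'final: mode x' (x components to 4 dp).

Mode 2: guard c·x = 1.8637 hit at Δt = 0.6049 (t = 0.6049), x⁻ = (1.8637) → reset → x⁺ = (1.8414), jump to mode 0
Mode 0: guard c·x = 0.8333 hit at Δt = 1.4505 (t = 2.0554), x⁻ = (-0.8333) → reset → x⁺ = (-1.0349), jump to mode 2
Mode 2: guard c·x = 1.8637 hit at Δt = 1.7353 (t = 3.7907), x⁻ = (1.8637) → reset → x⁺ = (1.8414), jump to mode 0
Mode 0: guard c·x = 0.8333 hit at Δt = 1.4505 (t = 5.2412), x⁻ = (-0.8333) → reset → x⁺ = (-1.0349), jump to mode 2
Mode 2: flow for 0.4887 to horizon, guard not reached → x = (-0.4960)

1 0.6049 2->0
2 2.0554 0->2
3 3.7907 2->0
4 5.2412 0->2
final: 2 -0.4960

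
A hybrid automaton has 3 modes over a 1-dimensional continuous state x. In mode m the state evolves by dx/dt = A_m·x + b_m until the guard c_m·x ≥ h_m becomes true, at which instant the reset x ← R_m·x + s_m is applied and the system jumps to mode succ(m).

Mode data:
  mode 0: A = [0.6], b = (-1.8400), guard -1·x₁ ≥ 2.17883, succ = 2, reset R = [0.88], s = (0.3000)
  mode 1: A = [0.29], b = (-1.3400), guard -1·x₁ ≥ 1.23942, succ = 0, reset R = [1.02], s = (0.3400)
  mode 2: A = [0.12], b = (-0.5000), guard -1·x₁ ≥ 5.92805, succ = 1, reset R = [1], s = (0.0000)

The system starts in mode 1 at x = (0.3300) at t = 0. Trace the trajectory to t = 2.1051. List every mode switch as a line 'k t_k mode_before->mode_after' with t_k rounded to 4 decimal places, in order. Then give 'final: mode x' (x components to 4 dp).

Mode 1: guard c·x = 1.2394 hit at Δt = 1.0749 (t = 1.0749), x⁻ = (-1.2394) → reset → x⁺ = (-0.9242), jump to mode 0
Mode 0: guard c·x = 2.1788 hit at Δt = 0.4556 (t = 1.5305), x⁻ = (-2.1788) → reset → x⁺ = (-1.6174), jump to mode 2
Mode 2: flow for 0.5746 to horizon, guard not reached → x = (-2.0303)

1 1.0749 1->0
2 1.5305 0->2
final: 2 -2.0303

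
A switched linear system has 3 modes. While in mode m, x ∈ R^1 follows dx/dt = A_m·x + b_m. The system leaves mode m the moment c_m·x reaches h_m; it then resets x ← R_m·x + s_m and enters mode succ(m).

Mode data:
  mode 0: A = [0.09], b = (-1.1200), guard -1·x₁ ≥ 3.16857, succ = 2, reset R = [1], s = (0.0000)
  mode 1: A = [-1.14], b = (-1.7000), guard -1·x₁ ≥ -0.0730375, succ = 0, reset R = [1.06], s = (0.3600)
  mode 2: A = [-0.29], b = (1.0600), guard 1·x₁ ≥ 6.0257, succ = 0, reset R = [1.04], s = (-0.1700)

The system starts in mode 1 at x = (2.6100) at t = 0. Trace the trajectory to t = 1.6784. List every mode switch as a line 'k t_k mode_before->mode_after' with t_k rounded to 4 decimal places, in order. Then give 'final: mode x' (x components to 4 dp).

1 0.8455 1->0
final: 0 -0.4972

Mode 1: guard c·x = -0.0730 hit at Δt = 0.8455 (t = 0.8455), x⁻ = (0.0730) → reset → x⁺ = (0.4374), jump to mode 0
Mode 0: flow for 0.8329 to horizon, guard not reached → x = (-0.4972)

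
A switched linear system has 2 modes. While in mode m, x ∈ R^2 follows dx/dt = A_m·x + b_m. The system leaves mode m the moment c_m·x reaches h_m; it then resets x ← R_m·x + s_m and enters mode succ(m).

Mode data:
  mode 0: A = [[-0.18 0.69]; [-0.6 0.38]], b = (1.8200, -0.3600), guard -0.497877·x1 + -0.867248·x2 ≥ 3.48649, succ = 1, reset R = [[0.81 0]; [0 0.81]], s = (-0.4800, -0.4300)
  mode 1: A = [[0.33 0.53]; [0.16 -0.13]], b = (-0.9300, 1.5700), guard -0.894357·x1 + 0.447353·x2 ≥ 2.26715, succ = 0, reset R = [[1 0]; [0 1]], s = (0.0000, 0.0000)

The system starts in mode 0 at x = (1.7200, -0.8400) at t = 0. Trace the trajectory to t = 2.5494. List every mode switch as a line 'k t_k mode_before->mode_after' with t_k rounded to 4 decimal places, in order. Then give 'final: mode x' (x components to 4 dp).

Mode 0: guard c·x = 3.4865 hit at Δt = 1.5864 (t = 1.5864), x⁻ = (1.2193, -4.7201) → reset → x⁺ = (0.5076, -4.2533), jump to mode 1
Mode 1: flow for 0.9630 to horizon, guard not reached → x = (-2.3718, -2.4710)

1 1.5864 0->1
final: 1 -2.3718 -2.4710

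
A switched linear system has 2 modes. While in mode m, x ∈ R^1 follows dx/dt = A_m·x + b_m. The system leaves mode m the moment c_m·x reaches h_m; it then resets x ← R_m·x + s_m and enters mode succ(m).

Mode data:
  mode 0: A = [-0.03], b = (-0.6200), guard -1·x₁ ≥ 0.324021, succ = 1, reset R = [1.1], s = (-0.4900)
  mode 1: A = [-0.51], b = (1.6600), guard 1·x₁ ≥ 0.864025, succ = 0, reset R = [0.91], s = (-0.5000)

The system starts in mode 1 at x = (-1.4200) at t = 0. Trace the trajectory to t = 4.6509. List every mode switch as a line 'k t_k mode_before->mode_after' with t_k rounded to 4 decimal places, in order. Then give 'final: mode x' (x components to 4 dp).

Mode 1: guard c·x = 0.8640 hit at Δt = 1.3148 (t = 1.3148), x⁻ = (0.8640) → reset → x⁺ = (0.2863), jump to mode 0
Mode 0: guard c·x = 0.3240 hit at Δt = 0.9853 (t = 2.3001), x⁻ = (-0.3240) → reset → x⁺ = (-0.8464), jump to mode 1
Mode 1: guard c·x = 0.8640 hit at Δt = 1.0581 (t = 3.3582), x⁻ = (0.8640) → reset → x⁺ = (0.2863), jump to mode 0
Mode 0: guard c·x = 0.3240 hit at Δt = 0.9853 (t = 4.3435), x⁻ = (-0.3240) → reset → x⁺ = (-0.8464), jump to mode 1
Mode 1: flow for 0.3074 to horizon, guard not reached → x = (-0.2514)

1 1.3148 1->0
2 2.3001 0->1
3 3.3582 1->0
4 4.3435 0->1
final: 1 -0.2514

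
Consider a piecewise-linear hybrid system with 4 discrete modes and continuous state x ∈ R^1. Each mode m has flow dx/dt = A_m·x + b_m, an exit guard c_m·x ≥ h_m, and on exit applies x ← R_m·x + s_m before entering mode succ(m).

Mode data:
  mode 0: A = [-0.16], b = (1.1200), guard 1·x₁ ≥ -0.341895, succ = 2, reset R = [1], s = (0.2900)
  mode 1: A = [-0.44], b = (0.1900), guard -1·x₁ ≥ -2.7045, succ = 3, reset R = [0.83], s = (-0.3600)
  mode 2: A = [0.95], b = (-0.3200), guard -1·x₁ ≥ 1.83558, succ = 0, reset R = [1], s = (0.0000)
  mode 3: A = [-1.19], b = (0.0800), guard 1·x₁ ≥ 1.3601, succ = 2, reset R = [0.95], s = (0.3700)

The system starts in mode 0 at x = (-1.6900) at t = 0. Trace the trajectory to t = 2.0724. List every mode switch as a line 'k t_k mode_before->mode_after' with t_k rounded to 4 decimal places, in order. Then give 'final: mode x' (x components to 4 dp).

1 1.0536 0->2
final: 2 -0.6864

Mode 0: guard c·x = -0.3419 hit at Δt = 1.0536 (t = 1.0536), x⁻ = (-0.3419) → reset → x⁺ = (-0.0519), jump to mode 2
Mode 2: flow for 1.0188 to horizon, guard not reached → x = (-0.6864)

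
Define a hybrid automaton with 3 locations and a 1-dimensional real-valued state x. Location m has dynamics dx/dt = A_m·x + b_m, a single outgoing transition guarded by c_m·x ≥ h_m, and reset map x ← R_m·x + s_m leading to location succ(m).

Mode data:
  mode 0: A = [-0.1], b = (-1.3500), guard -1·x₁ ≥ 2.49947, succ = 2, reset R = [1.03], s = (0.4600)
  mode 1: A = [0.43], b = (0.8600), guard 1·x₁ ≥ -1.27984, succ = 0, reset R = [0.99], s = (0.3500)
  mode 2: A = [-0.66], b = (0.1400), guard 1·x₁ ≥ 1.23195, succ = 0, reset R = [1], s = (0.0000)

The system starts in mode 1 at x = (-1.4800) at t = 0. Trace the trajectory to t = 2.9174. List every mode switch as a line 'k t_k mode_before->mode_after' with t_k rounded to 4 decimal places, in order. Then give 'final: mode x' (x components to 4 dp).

1 0.7573 1->0
2 2.1013 0->2
final: 2 -1.1456

Mode 1: guard c·x = -1.2798 hit at Δt = 0.7573 (t = 0.7573), x⁻ = (-1.2798) → reset → x⁺ = (-0.9170), jump to mode 0
Mode 0: guard c·x = 2.4995 hit at Δt = 1.3440 (t = 2.1013), x⁻ = (-2.4995) → reset → x⁺ = (-2.1145), jump to mode 2
Mode 2: flow for 0.8161 to horizon, guard not reached → x = (-1.1456)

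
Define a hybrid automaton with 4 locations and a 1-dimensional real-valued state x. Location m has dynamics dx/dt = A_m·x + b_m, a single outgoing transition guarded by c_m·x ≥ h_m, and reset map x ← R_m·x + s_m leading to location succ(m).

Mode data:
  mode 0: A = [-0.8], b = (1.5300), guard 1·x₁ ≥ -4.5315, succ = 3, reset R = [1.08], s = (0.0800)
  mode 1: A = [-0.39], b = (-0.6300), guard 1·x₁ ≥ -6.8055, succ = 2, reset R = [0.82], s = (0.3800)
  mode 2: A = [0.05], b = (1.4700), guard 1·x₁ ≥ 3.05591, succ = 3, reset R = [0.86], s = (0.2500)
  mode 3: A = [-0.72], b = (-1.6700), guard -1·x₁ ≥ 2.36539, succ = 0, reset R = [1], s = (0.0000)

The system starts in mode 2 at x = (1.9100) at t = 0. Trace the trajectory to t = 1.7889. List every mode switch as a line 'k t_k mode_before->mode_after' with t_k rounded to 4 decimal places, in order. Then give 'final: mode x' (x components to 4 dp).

Mode 2: guard c·x = 3.0559 hit at Δt = 0.7189 (t = 0.7189), x⁻ = (3.0559) → reset → x⁺ = (2.8781), jump to mode 3
Mode 3: flow for 1.0700 to horizon, guard not reached → x = (0.0861)

1 0.7189 2->3
final: 3 0.0861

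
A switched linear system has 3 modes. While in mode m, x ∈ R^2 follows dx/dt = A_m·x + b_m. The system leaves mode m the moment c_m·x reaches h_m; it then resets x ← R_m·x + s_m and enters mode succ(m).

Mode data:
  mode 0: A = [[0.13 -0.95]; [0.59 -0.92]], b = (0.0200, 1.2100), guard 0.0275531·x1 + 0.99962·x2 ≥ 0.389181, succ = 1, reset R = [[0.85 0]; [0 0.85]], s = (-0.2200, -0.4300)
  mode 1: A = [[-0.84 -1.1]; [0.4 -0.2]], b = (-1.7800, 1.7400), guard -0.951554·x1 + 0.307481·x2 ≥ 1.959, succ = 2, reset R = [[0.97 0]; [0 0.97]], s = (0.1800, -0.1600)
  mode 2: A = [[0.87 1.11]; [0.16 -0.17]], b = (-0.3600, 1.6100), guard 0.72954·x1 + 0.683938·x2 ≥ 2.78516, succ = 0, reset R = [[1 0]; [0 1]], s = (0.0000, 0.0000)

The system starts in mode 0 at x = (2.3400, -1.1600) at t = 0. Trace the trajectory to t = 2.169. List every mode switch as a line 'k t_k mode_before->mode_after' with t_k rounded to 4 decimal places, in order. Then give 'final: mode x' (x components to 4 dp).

Mode 0: guard c·x = 0.3892 hit at Δt = 0.4807 (t = 0.4807), x⁻ = (2.6816, 0.3154) → reset → x⁺ = (2.0594, -0.1619), jump to mode 1
Mode 1: guard c·x = 1.9590 hit at Δt = 1.1793 (t = 1.6600), x⁻ = (-1.4927, 1.7516) → reset → x⁺ = (-1.2680, 1.5390), jump to mode 2
Mode 2: flow for 0.5090 to horizon, guard not reached → x = (-0.9223, 2.1082)

1 0.4807 0->1
2 1.6600 1->2
final: 2 -0.9223 2.1082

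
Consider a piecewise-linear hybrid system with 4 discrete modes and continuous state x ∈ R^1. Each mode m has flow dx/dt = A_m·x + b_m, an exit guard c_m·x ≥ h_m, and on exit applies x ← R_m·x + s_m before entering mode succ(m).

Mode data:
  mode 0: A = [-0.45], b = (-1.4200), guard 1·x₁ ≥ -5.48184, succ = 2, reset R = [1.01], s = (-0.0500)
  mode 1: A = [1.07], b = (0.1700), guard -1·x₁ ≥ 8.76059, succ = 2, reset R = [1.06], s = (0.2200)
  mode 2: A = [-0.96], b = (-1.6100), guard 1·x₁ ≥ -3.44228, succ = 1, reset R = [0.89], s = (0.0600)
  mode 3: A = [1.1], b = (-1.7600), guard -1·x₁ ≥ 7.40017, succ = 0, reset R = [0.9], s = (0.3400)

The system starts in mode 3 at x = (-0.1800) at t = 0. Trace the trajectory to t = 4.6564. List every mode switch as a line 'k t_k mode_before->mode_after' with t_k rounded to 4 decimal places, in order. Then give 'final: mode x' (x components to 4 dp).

Mode 3: guard c·x = 7.4002 hit at Δt = 1.4733 (t = 1.4733), x⁻ = (-7.4002) → reset → x⁺ = (-6.3202), jump to mode 0
Mode 0: guard c·x = -5.4818 hit at Δt = 0.6839 (t = 2.1572), x⁻ = (-5.4818) → reset → x⁺ = (-5.5867), jump to mode 2
Mode 2: guard c·x = -3.4423 hit at Δt = 0.8283 (t = 2.9855), x⁻ = (-3.4423) → reset → x⁺ = (-3.0036), jump to mode 1
Mode 1: guard c·x = 8.7606 hit at Δt = 1.0341 (t = 4.0196), x⁻ = (-8.7606) → reset → x⁺ = (-9.0662), jump to mode 2
Mode 2: flow for 0.6368 to horizon, guard not reached → x = (-5.6866)

1 1.4733 3->0
2 2.1572 0->2
3 2.9855 2->1
4 4.0196 1->2
final: 2 -5.6866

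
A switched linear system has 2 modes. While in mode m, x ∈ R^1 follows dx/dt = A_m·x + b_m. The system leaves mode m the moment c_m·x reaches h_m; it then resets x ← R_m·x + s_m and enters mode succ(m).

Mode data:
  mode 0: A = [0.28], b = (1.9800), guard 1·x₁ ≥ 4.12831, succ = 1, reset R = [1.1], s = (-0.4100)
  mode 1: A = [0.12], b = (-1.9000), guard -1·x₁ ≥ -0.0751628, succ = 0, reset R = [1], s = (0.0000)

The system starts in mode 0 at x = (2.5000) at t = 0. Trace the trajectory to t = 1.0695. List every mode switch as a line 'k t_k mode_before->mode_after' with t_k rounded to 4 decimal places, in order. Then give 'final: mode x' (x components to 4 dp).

1 0.5611 0->1
final: 1 3.3950

Mode 0: guard c·x = 4.1283 hit at Δt = 0.5611 (t = 0.5611), x⁻ = (4.1283) → reset → x⁺ = (4.1311), jump to mode 1
Mode 1: flow for 0.5084 to horizon, guard not reached → x = (3.3950)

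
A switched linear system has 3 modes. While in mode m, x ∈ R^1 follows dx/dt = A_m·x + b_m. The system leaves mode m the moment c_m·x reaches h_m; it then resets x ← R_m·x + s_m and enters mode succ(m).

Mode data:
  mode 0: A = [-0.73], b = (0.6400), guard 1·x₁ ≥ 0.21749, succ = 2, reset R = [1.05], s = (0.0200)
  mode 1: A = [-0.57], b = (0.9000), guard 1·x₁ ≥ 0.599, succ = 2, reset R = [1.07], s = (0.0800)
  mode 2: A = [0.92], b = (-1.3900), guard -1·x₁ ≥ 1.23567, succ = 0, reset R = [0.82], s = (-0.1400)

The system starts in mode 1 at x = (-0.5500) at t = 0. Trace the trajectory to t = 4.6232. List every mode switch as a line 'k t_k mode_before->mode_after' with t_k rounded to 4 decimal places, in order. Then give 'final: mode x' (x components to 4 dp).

1 1.3612 1->2
2 2.7157 2->0
3 4.2564 0->2
final: 2 -0.2584

Mode 1: guard c·x = 0.5990 hit at Δt = 1.3612 (t = 1.3612), x⁻ = (0.5990) → reset → x⁺ = (0.7209), jump to mode 2
Mode 2: guard c·x = 1.2357 hit at Δt = 1.3545 (t = 2.7157), x⁻ = (-1.2357) → reset → x⁺ = (-1.1532), jump to mode 0
Mode 0: guard c·x = 0.2175 hit at Δt = 1.5407 (t = 4.2564), x⁻ = (0.2175) → reset → x⁺ = (0.2484), jump to mode 2
Mode 2: flow for 0.3668 to horizon, guard not reached → x = (-0.2584)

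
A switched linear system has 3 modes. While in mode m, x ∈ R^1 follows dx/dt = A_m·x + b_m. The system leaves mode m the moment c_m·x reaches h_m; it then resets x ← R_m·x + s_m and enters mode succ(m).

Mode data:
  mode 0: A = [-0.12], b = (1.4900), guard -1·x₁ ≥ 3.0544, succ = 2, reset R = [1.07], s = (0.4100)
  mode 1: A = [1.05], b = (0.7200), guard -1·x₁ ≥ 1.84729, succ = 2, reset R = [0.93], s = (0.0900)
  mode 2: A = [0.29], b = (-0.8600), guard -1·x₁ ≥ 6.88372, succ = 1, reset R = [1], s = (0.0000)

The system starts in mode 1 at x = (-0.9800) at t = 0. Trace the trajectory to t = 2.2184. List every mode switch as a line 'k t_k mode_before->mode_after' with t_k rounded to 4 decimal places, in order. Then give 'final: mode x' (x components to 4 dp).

1 1.3076 1->2
final: 2 -3.0166

Mode 1: guard c·x = 1.8473 hit at Δt = 1.3076 (t = 1.3076), x⁻ = (-1.8473) → reset → x⁺ = (-1.6280), jump to mode 2
Mode 2: flow for 0.9108 to horizon, guard not reached → x = (-3.0166)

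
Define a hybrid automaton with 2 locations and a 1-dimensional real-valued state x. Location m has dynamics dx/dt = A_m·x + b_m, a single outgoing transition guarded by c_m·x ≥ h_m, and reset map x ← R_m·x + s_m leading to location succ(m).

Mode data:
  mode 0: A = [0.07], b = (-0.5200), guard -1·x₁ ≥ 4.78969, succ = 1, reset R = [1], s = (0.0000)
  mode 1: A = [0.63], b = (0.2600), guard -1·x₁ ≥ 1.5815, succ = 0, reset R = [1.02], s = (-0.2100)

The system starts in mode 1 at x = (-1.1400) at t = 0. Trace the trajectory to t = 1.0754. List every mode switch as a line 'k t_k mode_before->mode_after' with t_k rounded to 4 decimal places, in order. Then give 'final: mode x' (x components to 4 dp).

Mode 1: guard c·x = 1.5815 hit at Δt = 0.7530 (t = 0.7530), x⁻ = (-1.5815) → reset → x⁺ = (-1.8231), jump to mode 0
Mode 0: flow for 0.3224 to horizon, guard not reached → x = (-2.0343)

1 0.7530 1->0
final: 0 -2.0343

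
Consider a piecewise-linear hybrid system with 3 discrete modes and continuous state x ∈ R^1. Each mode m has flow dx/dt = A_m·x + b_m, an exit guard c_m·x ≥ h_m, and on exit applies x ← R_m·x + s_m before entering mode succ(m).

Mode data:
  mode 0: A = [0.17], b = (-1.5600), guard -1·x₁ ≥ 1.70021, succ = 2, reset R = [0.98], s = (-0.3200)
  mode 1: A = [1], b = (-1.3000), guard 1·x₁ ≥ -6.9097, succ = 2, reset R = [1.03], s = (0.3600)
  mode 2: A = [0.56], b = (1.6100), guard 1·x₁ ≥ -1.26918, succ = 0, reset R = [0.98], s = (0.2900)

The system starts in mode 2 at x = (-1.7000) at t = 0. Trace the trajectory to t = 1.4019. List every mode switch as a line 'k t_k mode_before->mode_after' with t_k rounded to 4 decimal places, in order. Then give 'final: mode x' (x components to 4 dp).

1 0.5578 2->0
2 0.9760 0->2
final: 2 -1.7468

Mode 2: guard c·x = -1.2692 hit at Δt = 0.5578 (t = 0.5578), x⁻ = (-1.2692) → reset → x⁺ = (-0.9538), jump to mode 0
Mode 0: guard c·x = 1.7002 hit at Δt = 0.4182 (t = 0.9760), x⁻ = (-1.7002) → reset → x⁺ = (-1.9862), jump to mode 2
Mode 2: flow for 0.4259 to horizon, guard not reached → x = (-1.7468)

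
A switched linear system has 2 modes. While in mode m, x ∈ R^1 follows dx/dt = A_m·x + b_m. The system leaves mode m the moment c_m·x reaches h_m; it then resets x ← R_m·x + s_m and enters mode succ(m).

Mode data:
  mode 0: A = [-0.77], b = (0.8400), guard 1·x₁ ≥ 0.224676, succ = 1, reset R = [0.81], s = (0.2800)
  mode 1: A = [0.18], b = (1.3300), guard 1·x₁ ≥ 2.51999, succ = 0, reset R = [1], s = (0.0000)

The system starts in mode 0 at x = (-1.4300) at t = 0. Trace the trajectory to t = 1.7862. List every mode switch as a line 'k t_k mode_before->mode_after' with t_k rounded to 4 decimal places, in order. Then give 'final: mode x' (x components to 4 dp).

Mode 0: guard c·x = 0.2247 hit at Δt = 1.3873 (t = 1.3873), x⁻ = (0.2247) → reset → x⁺ = (0.4620), jump to mode 1
Mode 1: flow for 0.3989 to horizon, guard not reached → x = (1.0464)

1 1.3873 0->1
final: 1 1.0464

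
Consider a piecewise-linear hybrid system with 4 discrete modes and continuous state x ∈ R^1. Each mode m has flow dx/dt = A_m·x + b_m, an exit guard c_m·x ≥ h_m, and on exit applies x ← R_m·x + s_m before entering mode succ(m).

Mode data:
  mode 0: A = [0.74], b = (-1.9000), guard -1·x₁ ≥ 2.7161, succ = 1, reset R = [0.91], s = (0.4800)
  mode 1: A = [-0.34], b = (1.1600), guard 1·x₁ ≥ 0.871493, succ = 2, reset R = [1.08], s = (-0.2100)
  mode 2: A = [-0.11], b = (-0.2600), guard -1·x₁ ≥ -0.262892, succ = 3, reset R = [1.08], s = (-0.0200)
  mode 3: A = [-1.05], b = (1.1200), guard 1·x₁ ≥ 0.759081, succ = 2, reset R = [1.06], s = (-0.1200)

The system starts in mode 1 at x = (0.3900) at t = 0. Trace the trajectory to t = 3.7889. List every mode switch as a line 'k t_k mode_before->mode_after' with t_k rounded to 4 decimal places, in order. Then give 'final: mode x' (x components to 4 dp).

1 0.5105 1->2
2 2.0021 2->3
3 2.9157 3->2
final: 2 0.4055

Mode 1: guard c·x = 0.8715 hit at Δt = 0.5105 (t = 0.5105), x⁻ = (0.8715) → reset → x⁺ = (0.7312), jump to mode 2
Mode 2: guard c·x = -0.2629 hit at Δt = 1.4916 (t = 2.0021), x⁻ = (0.2629) → reset → x⁺ = (0.2639), jump to mode 3
Mode 3: guard c·x = 0.7591 hit at Δt = 0.9136 (t = 2.9157), x⁻ = (0.7591) → reset → x⁺ = (0.6846), jump to mode 2
Mode 2: flow for 0.8732 to horizon, guard not reached → x = (0.4055)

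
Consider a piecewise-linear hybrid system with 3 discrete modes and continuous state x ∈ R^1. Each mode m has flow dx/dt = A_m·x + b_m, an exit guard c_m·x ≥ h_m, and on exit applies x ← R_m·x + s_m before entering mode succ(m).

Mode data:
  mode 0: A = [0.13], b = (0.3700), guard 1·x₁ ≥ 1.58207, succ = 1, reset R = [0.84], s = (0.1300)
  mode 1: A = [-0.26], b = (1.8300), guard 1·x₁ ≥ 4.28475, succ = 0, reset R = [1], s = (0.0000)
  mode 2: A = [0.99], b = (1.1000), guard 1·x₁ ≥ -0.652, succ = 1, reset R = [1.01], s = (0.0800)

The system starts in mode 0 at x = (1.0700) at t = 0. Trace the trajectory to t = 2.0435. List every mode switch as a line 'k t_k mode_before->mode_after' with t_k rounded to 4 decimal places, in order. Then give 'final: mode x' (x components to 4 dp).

1 0.9453 0->1
final: 1 2.8448

Mode 0: guard c·x = 1.5821 hit at Δt = 0.9453 (t = 0.9453), x⁻ = (1.5821) → reset → x⁺ = (1.4589), jump to mode 1
Mode 1: flow for 1.0982 to horizon, guard not reached → x = (2.8448)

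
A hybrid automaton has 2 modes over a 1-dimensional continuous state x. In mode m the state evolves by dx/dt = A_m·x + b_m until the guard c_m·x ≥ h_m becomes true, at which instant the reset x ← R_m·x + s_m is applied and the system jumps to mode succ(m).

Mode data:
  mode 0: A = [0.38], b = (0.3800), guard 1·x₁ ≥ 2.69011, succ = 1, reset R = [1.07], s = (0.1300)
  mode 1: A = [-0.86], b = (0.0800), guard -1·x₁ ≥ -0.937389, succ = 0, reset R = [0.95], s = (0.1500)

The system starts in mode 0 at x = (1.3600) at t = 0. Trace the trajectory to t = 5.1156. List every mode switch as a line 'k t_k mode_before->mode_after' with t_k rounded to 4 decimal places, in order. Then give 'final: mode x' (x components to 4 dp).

Mode 0: guard c·x = 2.6901 hit at Δt = 1.1763 (t = 1.1763), x⁻ = (2.6901) → reset → x⁺ = (3.0084), jump to mode 1
Mode 1: guard c·x = -0.9374 hit at Δt = 1.4409 (t = 2.6172), x⁻ = (0.9374) → reset → x⁺ = (1.0405), jump to mode 0
Mode 0: guard c·x = 2.6901 hit at Δt = 1.5591 (t = 4.1763), x⁻ = (2.6901) → reset → x⁺ = (3.0084), jump to mode 1
Mode 1: flow for 0.9393 to horizon, guard not reached → x = (1.3928)

1 1.1763 0->1
2 2.6172 1->0
3 4.1763 0->1
final: 1 1.3928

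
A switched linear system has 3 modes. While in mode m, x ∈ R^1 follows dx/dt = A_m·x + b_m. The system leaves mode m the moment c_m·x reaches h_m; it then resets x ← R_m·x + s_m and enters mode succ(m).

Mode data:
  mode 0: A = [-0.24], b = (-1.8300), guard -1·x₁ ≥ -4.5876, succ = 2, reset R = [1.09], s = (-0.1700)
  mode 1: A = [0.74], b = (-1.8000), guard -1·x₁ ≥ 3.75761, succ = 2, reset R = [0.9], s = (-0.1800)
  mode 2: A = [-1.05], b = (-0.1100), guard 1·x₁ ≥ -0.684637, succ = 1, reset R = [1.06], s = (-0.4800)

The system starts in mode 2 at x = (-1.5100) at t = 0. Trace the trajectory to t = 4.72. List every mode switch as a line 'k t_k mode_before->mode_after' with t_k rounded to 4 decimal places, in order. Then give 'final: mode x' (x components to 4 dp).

Mode 2: guard c·x = -0.6846 hit at Δt = 0.8430 (t = 0.8430), x⁻ = (-0.6846) → reset → x⁺ = (-1.2057), jump to mode 1
Mode 1: guard c·x = 3.7576 hit at Δt = 0.7182 (t = 1.5612), x⁻ = (-3.7576) → reset → x⁺ = (-3.5618), jump to mode 2
Mode 2: guard c·x = -0.6846 hit at Δt = 1.7004 (t = 3.2615), x⁻ = (-0.6846) → reset → x⁺ = (-1.2057), jump to mode 1
Mode 1: guard c·x = 3.7576 hit at Δt = 0.7182 (t = 3.9797), x⁻ = (-3.7576) → reset → x⁺ = (-3.5618), jump to mode 2
Mode 2: flow for 0.7403 to horizon, guard not reached → x = (-1.6939)

1 0.8430 2->1
2 1.5612 1->2
3 3.2615 2->1
4 3.9797 1->2
final: 2 -1.6939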